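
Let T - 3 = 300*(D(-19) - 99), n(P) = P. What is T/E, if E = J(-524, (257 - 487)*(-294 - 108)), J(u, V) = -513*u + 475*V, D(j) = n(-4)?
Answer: -10299/14729104 ≈ -0.00069923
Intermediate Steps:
D(j) = -4
E = 44187312 (E = -513*(-524) + 475*((257 - 487)*(-294 - 108)) = 268812 + 475*(-230*(-402)) = 268812 + 475*92460 = 268812 + 43918500 = 44187312)
T = -30897 (T = 3 + 300*(-4 - 99) = 3 + 300*(-103) = 3 - 30900 = -30897)
T/E = -30897/44187312 = -30897*1/44187312 = -10299/14729104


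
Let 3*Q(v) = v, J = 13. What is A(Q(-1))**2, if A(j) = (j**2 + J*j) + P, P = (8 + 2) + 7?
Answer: 13225/81 ≈ 163.27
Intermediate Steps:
P = 17 (P = 10 + 7 = 17)
Q(v) = v/3
A(j) = 17 + j**2 + 13*j (A(j) = (j**2 + 13*j) + 17 = 17 + j**2 + 13*j)
A(Q(-1))**2 = (17 + ((1/3)*(-1))**2 + 13*((1/3)*(-1)))**2 = (17 + (-1/3)**2 + 13*(-1/3))**2 = (17 + 1/9 - 13/3)**2 = (115/9)**2 = 13225/81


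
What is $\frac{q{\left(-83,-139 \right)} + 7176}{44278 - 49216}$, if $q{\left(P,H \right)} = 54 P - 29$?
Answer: $- \frac{2665}{4938} \approx -0.53969$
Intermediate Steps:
$q{\left(P,H \right)} = -29 + 54 P$
$\frac{q{\left(-83,-139 \right)} + 7176}{44278 - 49216} = \frac{\left(-29 + 54 \left(-83\right)\right) + 7176}{44278 - 49216} = \frac{\left(-29 - 4482\right) + 7176}{-4938} = \left(-4511 + 7176\right) \left(- \frac{1}{4938}\right) = 2665 \left(- \frac{1}{4938}\right) = - \frac{2665}{4938}$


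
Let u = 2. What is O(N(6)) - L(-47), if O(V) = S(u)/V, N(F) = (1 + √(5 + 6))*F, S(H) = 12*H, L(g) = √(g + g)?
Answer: -⅖ + 2*√11/5 - I*√94 ≈ 0.92665 - 9.6954*I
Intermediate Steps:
L(g) = √2*√g (L(g) = √(2*g) = √2*√g)
N(F) = F*(1 + √11) (N(F) = (1 + √11)*F = F*(1 + √11))
O(V) = 24/V (O(V) = (12*2)/V = 24/V)
O(N(6)) - L(-47) = 24/((6*(1 + √11))) - √2*√(-47) = 24/(6 + 6*√11) - √2*I*√47 = 24/(6 + 6*√11) - I*√94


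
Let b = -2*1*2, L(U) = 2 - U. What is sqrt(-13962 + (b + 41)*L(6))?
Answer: I*sqrt(14110) ≈ 118.79*I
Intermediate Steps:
b = -4 (b = -2*2 = -4)
sqrt(-13962 + (b + 41)*L(6)) = sqrt(-13962 + (-4 + 41)*(2 - 1*6)) = sqrt(-13962 + 37*(2 - 6)) = sqrt(-13962 + 37*(-4)) = sqrt(-13962 - 148) = sqrt(-14110) = I*sqrt(14110)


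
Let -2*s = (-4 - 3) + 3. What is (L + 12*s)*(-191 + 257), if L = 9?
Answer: 2178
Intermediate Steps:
s = 2 (s = -((-4 - 3) + 3)/2 = -(-7 + 3)/2 = -½*(-4) = 2)
(L + 12*s)*(-191 + 257) = (9 + 12*2)*(-191 + 257) = (9 + 24)*66 = 33*66 = 2178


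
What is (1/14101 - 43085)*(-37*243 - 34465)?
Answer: 26401327074304/14101 ≈ 1.8723e+9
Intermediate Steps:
(1/14101 - 43085)*(-37*243 - 34465) = (1/14101 - 43085)*(-8991 - 34465) = -607541584/14101*(-43456) = 26401327074304/14101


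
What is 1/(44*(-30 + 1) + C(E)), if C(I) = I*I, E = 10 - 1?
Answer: -1/1195 ≈ -0.00083682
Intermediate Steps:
E = 9
C(I) = I²
1/(44*(-30 + 1) + C(E)) = 1/(44*(-30 + 1) + 9²) = 1/(44*(-29) + 81) = 1/(-1276 + 81) = 1/(-1195) = -1/1195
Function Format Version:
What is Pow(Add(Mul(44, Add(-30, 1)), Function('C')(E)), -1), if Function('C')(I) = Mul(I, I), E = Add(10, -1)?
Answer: Rational(-1, 1195) ≈ -0.00083682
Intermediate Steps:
E = 9
Function('C')(I) = Pow(I, 2)
Pow(Add(Mul(44, Add(-30, 1)), Function('C')(E)), -1) = Pow(Add(Mul(44, Add(-30, 1)), Pow(9, 2)), -1) = Pow(Add(Mul(44, -29), 81), -1) = Pow(Add(-1276, 81), -1) = Pow(-1195, -1) = Rational(-1, 1195)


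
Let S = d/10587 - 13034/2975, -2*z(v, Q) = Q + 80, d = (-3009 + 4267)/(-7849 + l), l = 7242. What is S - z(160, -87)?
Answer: -43050913291/5462362650 ≈ -7.8814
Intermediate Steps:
d = -1258/607 (d = (-3009 + 4267)/(-7849 + 7242) = 1258/(-607) = 1258*(-1/607) = -1258/607 ≈ -2.0725)
z(v, Q) = -40 - Q/2 (z(v, Q) = -(Q + 80)/2 = -(80 + Q)/2 = -40 - Q/2)
S = -11966322008/2731181325 (S = -1258/607/10587 - 13034/2975 = -1258/607*1/10587 - 13034*1/2975 = -1258/6426309 - 1862/425 = -11966322008/2731181325 ≈ -4.3814)
S - z(160, -87) = -11966322008/2731181325 - (-40 - ½*(-87)) = -11966322008/2731181325 - (-40 + 87/2) = -11966322008/2731181325 - 1*7/2 = -11966322008/2731181325 - 7/2 = -43050913291/5462362650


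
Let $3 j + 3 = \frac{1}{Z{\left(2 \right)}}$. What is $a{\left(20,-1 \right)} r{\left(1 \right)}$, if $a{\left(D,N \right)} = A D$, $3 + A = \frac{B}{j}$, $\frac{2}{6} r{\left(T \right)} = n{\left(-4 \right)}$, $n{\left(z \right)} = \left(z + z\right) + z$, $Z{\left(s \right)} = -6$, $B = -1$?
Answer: $\frac{28080}{19} \approx 1477.9$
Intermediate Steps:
$j = - \frac{19}{18}$ ($j = -1 + \frac{1}{3 \left(-6\right)} = -1 + \frac{1}{3} \left(- \frac{1}{6}\right) = -1 - \frac{1}{18} = - \frac{19}{18} \approx -1.0556$)
$n{\left(z \right)} = 3 z$ ($n{\left(z \right)} = 2 z + z = 3 z$)
$r{\left(T \right)} = -36$ ($r{\left(T \right)} = 3 \cdot 3 \left(-4\right) = 3 \left(-12\right) = -36$)
$A = - \frac{39}{19}$ ($A = -3 - \frac{1}{- \frac{19}{18}} = -3 - - \frac{18}{19} = -3 + \frac{18}{19} = - \frac{39}{19} \approx -2.0526$)
$a{\left(D,N \right)} = - \frac{39 D}{19}$
$a{\left(20,-1 \right)} r{\left(1 \right)} = \left(- \frac{39}{19}\right) 20 \left(-36\right) = \left(- \frac{780}{19}\right) \left(-36\right) = \frac{28080}{19}$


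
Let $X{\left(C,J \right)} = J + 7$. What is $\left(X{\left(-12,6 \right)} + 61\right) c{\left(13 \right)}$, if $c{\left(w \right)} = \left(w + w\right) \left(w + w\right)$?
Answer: $50024$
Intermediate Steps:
$X{\left(C,J \right)} = 7 + J$
$c{\left(w \right)} = 4 w^{2}$ ($c{\left(w \right)} = 2 w 2 w = 4 w^{2}$)
$\left(X{\left(-12,6 \right)} + 61\right) c{\left(13 \right)} = \left(\left(7 + 6\right) + 61\right) 4 \cdot 13^{2} = \left(13 + 61\right) 4 \cdot 169 = 74 \cdot 676 = 50024$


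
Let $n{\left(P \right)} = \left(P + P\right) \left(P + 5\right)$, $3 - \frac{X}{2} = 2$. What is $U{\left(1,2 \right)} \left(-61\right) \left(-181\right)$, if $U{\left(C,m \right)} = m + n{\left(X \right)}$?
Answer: $331230$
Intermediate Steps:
$X = 2$ ($X = 6 - 4 = 2$)
$n{\left(P \right)} = 2 P \left(5 + P\right)$
$U{\left(C,m \right)} = 28 + m$ ($U{\left(C,m \right)} = m + 2 \cdot 2 \left(5 + 2\right) = m + 2 \cdot 2 \cdot 7 = m + 28 = 28 + m$)
$U{\left(1,2 \right)} \left(-61\right) \left(-181\right) = \left(28 + 2\right) \left(-61\right) \left(-181\right) = 30 \left(-61\right) \left(-181\right) = \left(-1830\right) \left(-181\right) = 331230$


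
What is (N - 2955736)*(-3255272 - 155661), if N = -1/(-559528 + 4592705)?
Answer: 40661754304681833709/4033177 ≈ 1.0082e+13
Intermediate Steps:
N = -1/4033177 ≈ -2.4794e-7
(N - 2955736)*(-3255272 - 155661) = (-1/4033177 - 2955736)*(-3255272 - 155661) = -11921006453273/4033177*(-3410933) = 40661754304681833709/4033177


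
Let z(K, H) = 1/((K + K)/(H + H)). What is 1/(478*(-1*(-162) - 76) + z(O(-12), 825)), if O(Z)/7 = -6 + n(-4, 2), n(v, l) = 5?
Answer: 7/286931 ≈ 2.4396e-5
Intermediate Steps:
O(Z) = -7 (O(Z) = 7*(-6 + 5) = 7*(-1) = -7)
z(K, H) = H/K (z(K, H) = 1/((2*K)/((2*H))) = 1/((2*K)*(1/(2*H))) = 1/(K/H) = H/K)
1/(478*(-1*(-162) - 76) + z(O(-12), 825)) = 1/(478*(-1*(-162) - 76) + 825/(-7)) = 1/(478*(162 - 76) + 825*(-1/7)) = 1/(478*86 - 825/7) = 1/(41108 - 825/7) = 1/(286931/7) = 7/286931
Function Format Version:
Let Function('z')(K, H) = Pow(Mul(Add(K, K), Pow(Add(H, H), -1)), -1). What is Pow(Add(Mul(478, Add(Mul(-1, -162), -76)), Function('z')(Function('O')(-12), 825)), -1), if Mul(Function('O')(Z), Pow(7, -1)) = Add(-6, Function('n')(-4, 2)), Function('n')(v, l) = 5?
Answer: Rational(7, 286931) ≈ 2.4396e-5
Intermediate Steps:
Function('O')(Z) = -7 (Function('O')(Z) = Mul(7, Add(-6, 5)) = Mul(7, -1) = -7)
Function('z')(K, H) = Mul(H, Pow(K, -1)) (Function('z')(K, H) = Pow(Mul(Mul(2, K), Pow(Mul(2, H), -1)), -1) = Pow(Mul(Mul(2, K), Mul(Rational(1, 2), Pow(H, -1))), -1) = Pow(Mul(K, Pow(H, -1)), -1) = Mul(H, Pow(K, -1)))
Pow(Add(Mul(478, Add(Mul(-1, -162), -76)), Function('z')(Function('O')(-12), 825)), -1) = Pow(Add(Mul(478, Add(Mul(-1, -162), -76)), Mul(825, Pow(-7, -1))), -1) = Pow(Add(Mul(478, Add(162, -76)), Mul(825, Rational(-1, 7))), -1) = Pow(Add(Mul(478, 86), Rational(-825, 7)), -1) = Pow(Add(41108, Rational(-825, 7)), -1) = Pow(Rational(286931, 7), -1) = Rational(7, 286931)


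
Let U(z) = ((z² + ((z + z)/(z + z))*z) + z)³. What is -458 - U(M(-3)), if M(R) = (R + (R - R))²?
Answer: -970757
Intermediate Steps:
M(R) = R² (M(R) = (R + 0)² = R²)
U(z) = (z² + 2*z)³ (U(z) = ((z² + ((2*z)/((2*z)))*z) + z)³ = ((z² + ((2*z)*(1/(2*z)))*z) + z)³ = ((z² + 1*z) + z)³ = ((z² + z) + z)³ = ((z + z²) + z)³ = (z² + 2*z)³)
-458 - U(M(-3)) = -458 - ((-3)²)³*(2 + (-3)²)³ = -458 - 9³*(2 + 9)³ = -458 - 729*11³ = -458 - 729*1331 = -458 - 1*970299 = -458 - 970299 = -970757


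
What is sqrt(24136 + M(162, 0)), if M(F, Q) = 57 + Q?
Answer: sqrt(24193) ≈ 155.54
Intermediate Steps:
sqrt(24136 + M(162, 0)) = sqrt(24136 + (57 + 0)) = sqrt(24136 + 57) = sqrt(24193)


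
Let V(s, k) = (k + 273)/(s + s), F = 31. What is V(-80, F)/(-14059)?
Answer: 19/140590 ≈ 0.00013514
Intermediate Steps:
V(s, k) = (273 + k)/(2*s) (V(s, k) = (273 + k)/((2*s)) = (273 + k)*(1/(2*s)) = (273 + k)/(2*s))
V(-80, F)/(-14059) = ((½)*(273 + 31)/(-80))/(-14059) = ((½)*(-1/80)*304)*(-1/14059) = -19/10*(-1/14059) = 19/140590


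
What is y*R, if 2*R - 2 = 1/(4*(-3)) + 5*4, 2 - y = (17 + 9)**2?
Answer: -88631/12 ≈ -7385.9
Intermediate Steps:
y = -674 (y = 2 - (17 + 9)**2 = 2 - 1*26**2 = 2 - 1*676 = 2 - 676 = -674)
R = 263/24 (R = 1 + (1/(4*(-3)) + 5*4)/2 = 1 + (1/(-12) + 20)/2 = 1 + (-1/12 + 20)/2 = 1 + (1/2)*(239/12) = 1 + 239/24 = 263/24 ≈ 10.958)
y*R = -674*263/24 = -88631/12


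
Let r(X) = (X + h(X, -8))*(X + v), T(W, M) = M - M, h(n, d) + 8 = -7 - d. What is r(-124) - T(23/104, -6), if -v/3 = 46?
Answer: 34322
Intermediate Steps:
h(n, d) = -15 - d (h(n, d) = -8 + (-7 - d) = -15 - d)
v = -138 (v = -3*46 = -138)
T(W, M) = 0
r(X) = (-138 + X)*(-7 + X) (r(X) = (X + (-15 - 1*(-8)))*(X - 138) = (X + (-15 + 8))*(-138 + X) = (X - 7)*(-138 + X) = (-7 + X)*(-138 + X) = (-138 + X)*(-7 + X))
r(-124) - T(23/104, -6) = (966 + (-124)² - 145*(-124)) - 1*0 = (966 + 15376 + 17980) + 0 = 34322 + 0 = 34322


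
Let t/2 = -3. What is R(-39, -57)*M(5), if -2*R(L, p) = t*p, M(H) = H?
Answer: -855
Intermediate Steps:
t = -6 (t = 2*(-3) = -6)
R(L, p) = 3*p (R(L, p) = -(-3)*p = 3*p)
R(-39, -57)*M(5) = (3*(-57))*5 = -171*5 = -855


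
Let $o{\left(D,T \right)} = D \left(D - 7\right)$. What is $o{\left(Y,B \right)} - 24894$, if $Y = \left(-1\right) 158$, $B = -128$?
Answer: $1176$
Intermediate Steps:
$Y = -158$
$o{\left(D,T \right)} = D \left(-7 + D\right)$
$o{\left(Y,B \right)} - 24894 = - 158 \left(-7 - 158\right) - 24894 = \left(-158\right) \left(-165\right) - 24894 = 26070 - 24894 = 1176$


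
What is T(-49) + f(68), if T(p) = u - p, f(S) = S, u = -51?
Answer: 66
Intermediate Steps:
T(p) = -51 - p
T(-49) + f(68) = (-51 - 1*(-49)) + 68 = (-51 + 49) + 68 = -2 + 68 = 66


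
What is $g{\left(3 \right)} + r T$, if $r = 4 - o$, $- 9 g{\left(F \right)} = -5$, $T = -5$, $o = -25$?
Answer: $- \frac{1300}{9} \approx -144.44$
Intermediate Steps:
$g{\left(F \right)} = \frac{5}{9}$ ($g{\left(F \right)} = \left(- \frac{1}{9}\right) \left(-5\right) = \frac{5}{9}$)
$r = 29$ ($r = 4 - -25 = 4 + 25 = 29$)
$g{\left(3 \right)} + r T = \frac{5}{9} + 29 \left(-5\right) = \frac{5}{9} - 145 = - \frac{1300}{9}$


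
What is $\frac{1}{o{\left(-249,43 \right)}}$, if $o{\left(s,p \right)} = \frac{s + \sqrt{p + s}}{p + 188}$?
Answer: $- \frac{57519}{62207} - \frac{231 i \sqrt{206}}{62207} \approx -0.92464 - 0.053297 i$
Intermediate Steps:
$o{\left(s,p \right)} = \frac{s + \sqrt{p + s}}{188 + p}$
$\frac{1}{o{\left(-249,43 \right)}} = \frac{1}{\frac{1}{188 + 43} \left(-249 + \sqrt{43 - 249}\right)} = \frac{1}{\frac{1}{231} \left(-249 + \sqrt{-206}\right)} = \frac{1}{\frac{1}{231} \left(-249 + i \sqrt{206}\right)} = \frac{1}{- \frac{83}{77} + \frac{i \sqrt{206}}{231}}$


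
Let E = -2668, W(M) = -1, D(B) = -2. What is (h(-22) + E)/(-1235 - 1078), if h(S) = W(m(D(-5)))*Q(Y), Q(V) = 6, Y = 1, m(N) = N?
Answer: 2674/2313 ≈ 1.1561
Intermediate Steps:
h(S) = -6 (h(S) = -1*6 = -6)
(h(-22) + E)/(-1235 - 1078) = (-6 - 2668)/(-1235 - 1078) = -2674/(-2313) = -2674*(-1/2313) = 2674/2313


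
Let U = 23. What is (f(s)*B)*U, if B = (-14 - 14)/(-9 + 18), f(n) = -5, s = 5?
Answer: 3220/9 ≈ 357.78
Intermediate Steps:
B = -28/9 ≈ -3.1111
(f(s)*B)*U = -5*(-28/9)*23 = (140/9)*23 = 3220/9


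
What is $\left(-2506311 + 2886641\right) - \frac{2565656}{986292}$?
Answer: $\frac{93778467676}{246573} \approx 3.8033 \cdot 10^{5}$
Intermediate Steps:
$\left(-2506311 + 2886641\right) - \frac{2565656}{986292} = 380330 - \frac{641414}{246573} = \frac{93778467676}{246573}$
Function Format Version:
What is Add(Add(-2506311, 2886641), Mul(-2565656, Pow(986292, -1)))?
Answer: Rational(93778467676, 246573) ≈ 3.8033e+5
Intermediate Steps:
Add(Add(-2506311, 2886641), Mul(-2565656, Pow(986292, -1))) = Add(380330, Mul(-2565656, Rational(1, 986292))) = Add(380330, Rational(-641414, 246573)) = Rational(93778467676, 246573)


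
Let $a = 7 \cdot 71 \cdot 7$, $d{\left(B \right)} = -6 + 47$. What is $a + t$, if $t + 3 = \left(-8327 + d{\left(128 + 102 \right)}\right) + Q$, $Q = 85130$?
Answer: $80320$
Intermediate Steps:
$d{\left(B \right)} = 41$
$a = 3479$ ($a = 497 \cdot 7 = 3479$)
$t = 76841$ ($t = -3 + \left(\left(-8327 + 41\right) + 85130\right) = -3 + \left(-8286 + 85130\right) = -3 + 76844 = 76841$)
$a + t = 3479 + 76841 = 80320$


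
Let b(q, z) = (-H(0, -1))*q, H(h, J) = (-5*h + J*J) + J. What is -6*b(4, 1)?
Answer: 0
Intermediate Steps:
H(h, J) = J + J² - 5*h (H(h, J) = (-5*h + J²) + J = (J² - 5*h) + J = J + J² - 5*h)
b(q, z) = 0 (b(q, z) = (-(-1 + (-1)² - 5*0))*q = (-(-1 + 1 + 0))*q = (-1*0)*q = 0*q = 0)
-6*b(4, 1) = -6*0 = 0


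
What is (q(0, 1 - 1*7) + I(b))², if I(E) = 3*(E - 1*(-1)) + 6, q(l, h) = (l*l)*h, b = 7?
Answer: 900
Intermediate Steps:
q(l, h) = h*l² (q(l, h) = l²*h = h*l²)
I(E) = 9 + 3*E (I(E) = 3*(E + 1) + 6 = 3*(1 + E) + 6 = (3 + 3*E) + 6 = 9 + 3*E)
(q(0, 1 - 1*7) + I(b))² = ((1 - 1*7)*0² + (9 + 3*7))² = ((1 - 7)*0 + (9 + 21))² = (-6*0 + 30)² = (0 + 30)² = 30² = 900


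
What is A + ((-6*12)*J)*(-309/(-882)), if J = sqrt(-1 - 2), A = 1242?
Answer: 1242 - 1236*I*sqrt(3)/49 ≈ 1242.0 - 43.69*I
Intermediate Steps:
J = I*sqrt(3) (J = sqrt(-3) = I*sqrt(3) ≈ 1.732*I)
A + ((-6*12)*J)*(-309/(-882)) = 1242 + ((-6*12)*(I*sqrt(3)))*(-309/(-882)) = 1242 + (-72*I*sqrt(3))*(-309*(-1/882)) = 1242 - 72*I*sqrt(3)*(103/294) = 1242 - 1236*I*sqrt(3)/49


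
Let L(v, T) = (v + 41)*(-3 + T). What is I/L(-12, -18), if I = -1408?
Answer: 1408/609 ≈ 2.3120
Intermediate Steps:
L(v, T) = (-3 + T)*(41 + v) (L(v, T) = (41 + v)*(-3 + T) = (-3 + T)*(41 + v))
I/L(-12, -18) = -1408/(-123 - 3*(-12) + 41*(-18) - 18*(-12)) = -1408/(-123 + 36 - 738 + 216) = -1408/(-609) = -1408*(-1/609) = 1408/609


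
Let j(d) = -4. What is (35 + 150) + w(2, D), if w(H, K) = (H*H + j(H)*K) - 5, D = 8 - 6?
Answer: 176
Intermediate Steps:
D = 2
w(H, K) = -5 + H**2 - 4*K (w(H, K) = (H*H - 4*K) - 5 = (H**2 - 4*K) - 5 = -5 + H**2 - 4*K)
(35 + 150) + w(2, D) = (35 + 150) + (-5 + 2**2 - 4*2) = 185 + (-5 + 4 - 8) = 185 - 9 = 176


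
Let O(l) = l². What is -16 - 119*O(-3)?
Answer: -1087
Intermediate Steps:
-16 - 119*O(-3) = -16 - 119*(-3)² = -16 - 119*9 = -16 - 1071 = -1087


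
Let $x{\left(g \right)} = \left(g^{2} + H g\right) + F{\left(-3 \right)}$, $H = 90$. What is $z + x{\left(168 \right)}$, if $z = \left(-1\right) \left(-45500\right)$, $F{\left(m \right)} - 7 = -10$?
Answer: $88841$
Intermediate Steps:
$F{\left(m \right)} = -3$ ($F{\left(m \right)} = 7 - 10 = -3$)
$x{\left(g \right)} = -3 + g^{2} + 90 g$ ($x{\left(g \right)} = \left(g^{2} + 90 g\right) - 3 = -3 + g^{2} + 90 g$)
$z = 45500$
$z + x{\left(168 \right)} = 45500 + \left(-3 + 168^{2} + 90 \cdot 168\right) = 45500 + \left(-3 + 28224 + 15120\right) = 45500 + 43341 = 88841$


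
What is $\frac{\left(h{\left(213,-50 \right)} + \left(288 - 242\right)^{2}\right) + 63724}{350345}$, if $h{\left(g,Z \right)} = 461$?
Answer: $\frac{66301}{350345} \approx 0.18924$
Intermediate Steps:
$\frac{\left(h{\left(213,-50 \right)} + \left(288 - 242\right)^{2}\right) + 63724}{350345} = \frac{\left(461 + \left(288 - 242\right)^{2}\right) + 63724}{350345} = \left(\left(461 + 46^{2}\right) + 63724\right) \frac{1}{350345} = \left(\left(461 + 2116\right) + 63724\right) \frac{1}{350345} = \left(2577 + 63724\right) \frac{1}{350345} = 66301 \cdot \frac{1}{350345} = \frac{66301}{350345}$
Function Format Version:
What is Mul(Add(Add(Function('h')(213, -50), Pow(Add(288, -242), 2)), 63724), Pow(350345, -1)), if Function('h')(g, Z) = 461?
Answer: Rational(66301, 350345) ≈ 0.18924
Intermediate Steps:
Mul(Add(Add(Function('h')(213, -50), Pow(Add(288, -242), 2)), 63724), Pow(350345, -1)) = Mul(Add(Add(461, Pow(Add(288, -242), 2)), 63724), Pow(350345, -1)) = Mul(Add(Add(461, Pow(46, 2)), 63724), Rational(1, 350345)) = Mul(Add(Add(461, 2116), 63724), Rational(1, 350345)) = Mul(Add(2577, 63724), Rational(1, 350345)) = Mul(66301, Rational(1, 350345)) = Rational(66301, 350345)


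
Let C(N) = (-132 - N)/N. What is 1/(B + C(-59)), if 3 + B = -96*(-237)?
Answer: 59/1342264 ≈ 4.3956e-5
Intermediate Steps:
C(N) = (-132 - N)/N
B = 22749 (B = -3 - 96*(-237) = -3 + 22752 = 22749)
1/(B + C(-59)) = 1/(22749 + (-132 - 1*(-59))/(-59)) = 1/(22749 - (-132 + 59)/59) = 1/(22749 - 1/59*(-73)) = 1/(22749 + 73/59) = 1/(1342264/59) = 59/1342264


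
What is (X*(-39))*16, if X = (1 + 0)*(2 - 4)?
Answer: 1248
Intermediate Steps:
X = -2 (X = 1*(-2) = -2)
(X*(-39))*16 = -2*(-39)*16 = 78*16 = 1248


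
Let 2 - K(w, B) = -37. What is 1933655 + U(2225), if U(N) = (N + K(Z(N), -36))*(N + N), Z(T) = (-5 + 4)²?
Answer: 12008455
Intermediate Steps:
Z(T) = 1 (Z(T) = (-1)² = 1)
K(w, B) = 39 (K(w, B) = 2 - 1*(-37) = 2 + 37 = 39)
U(N) = 2*N*(39 + N) (U(N) = (N + 39)*(N + N) = (39 + N)*(2*N) = 2*N*(39 + N))
1933655 + U(2225) = 1933655 + 2*2225*(39 + 2225) = 1933655 + 2*2225*2264 = 1933655 + 10074800 = 12008455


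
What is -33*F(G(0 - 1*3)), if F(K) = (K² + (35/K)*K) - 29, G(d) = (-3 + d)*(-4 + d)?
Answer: -58410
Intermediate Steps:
G(d) = (-4 + d)*(-3 + d)
F(K) = 6 + K² (F(K) = (K² + 35) - 29 = (35 + K²) - 29 = 6 + K²)
-33*F(G(0 - 1*3)) = -33*(6 + (12 + (0 - 1*3)² - 7*(0 - 1*3))²) = -33*(6 + (12 + (0 - 3)² - 7*(0 - 3))²) = -33*(6 + (12 + (-3)² - 7*(-3))²) = -33*(6 + (12 + 9 + 21)²) = -33*(6 + 42²) = -33*(6 + 1764) = -33*1770 = -58410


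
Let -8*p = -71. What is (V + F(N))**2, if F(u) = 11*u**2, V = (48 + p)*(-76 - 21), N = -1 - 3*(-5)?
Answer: 722910769/64 ≈ 1.1295e+7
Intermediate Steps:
p = 71/8 (p = -1/8*(-71) = 71/8 ≈ 8.8750)
N = 14 (N = -1 + 15 = 14)
V = -44135/8 (V = (48 + 71/8)*(-76 - 21) = (455/8)*(-97) = -44135/8 ≈ -5516.9)
(V + F(N))**2 = (-44135/8 + 11*14**2)**2 = (-44135/8 + 11*196)**2 = (-44135/8 + 2156)**2 = (-26887/8)**2 = 722910769/64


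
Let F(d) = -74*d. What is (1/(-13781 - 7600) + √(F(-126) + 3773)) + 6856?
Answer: 146588135/21381 + √13097 ≈ 6970.4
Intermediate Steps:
(1/(-13781 - 7600) + √(F(-126) + 3773)) + 6856 = (1/(-13781 - 7600) + √(-74*(-126) + 3773)) + 6856 = (1/(-21381) + √(9324 + 3773)) + 6856 = (-1/21381 + √13097) + 6856 = 146588135/21381 + √13097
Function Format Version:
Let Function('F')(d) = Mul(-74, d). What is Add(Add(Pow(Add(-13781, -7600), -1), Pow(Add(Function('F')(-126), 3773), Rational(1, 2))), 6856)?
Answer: Add(Rational(146588135, 21381), Pow(13097, Rational(1, 2))) ≈ 6970.4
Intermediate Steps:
Add(Add(Pow(Add(-13781, -7600), -1), Pow(Add(Function('F')(-126), 3773), Rational(1, 2))), 6856) = Add(Add(Pow(Add(-13781, -7600), -1), Pow(Add(Mul(-74, -126), 3773), Rational(1, 2))), 6856) = Add(Add(Pow(-21381, -1), Pow(Add(9324, 3773), Rational(1, 2))), 6856) = Add(Add(Rational(-1, 21381), Pow(13097, Rational(1, 2))), 6856) = Add(Rational(146588135, 21381), Pow(13097, Rational(1, 2)))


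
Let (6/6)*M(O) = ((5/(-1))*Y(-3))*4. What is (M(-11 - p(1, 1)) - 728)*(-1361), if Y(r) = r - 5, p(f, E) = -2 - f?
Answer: 773048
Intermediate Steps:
Y(r) = -5 + r
M(O) = 160 (M(O) = ((5/(-1))*(-5 - 3))*4 = ((5*(-1))*(-8))*4 = -5*(-8)*4 = 40*4 = 160)
(M(-11 - p(1, 1)) - 728)*(-1361) = (160 - 728)*(-1361) = -568*(-1361) = 773048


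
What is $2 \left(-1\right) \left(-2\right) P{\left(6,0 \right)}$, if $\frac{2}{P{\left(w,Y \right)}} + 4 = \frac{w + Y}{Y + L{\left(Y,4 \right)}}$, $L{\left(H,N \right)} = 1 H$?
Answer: $0$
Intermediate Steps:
$L{\left(H,N \right)} = H$
$P{\left(w,Y \right)} = \frac{2}{-4 + \frac{Y + w}{2 Y}}$ ($P{\left(w,Y \right)} = \frac{2}{-4 + \frac{w + Y}{Y + Y}} = \frac{2}{-4 + \frac{Y + w}{2 Y}}$)
$2 \left(-1\right) \left(-2\right) P{\left(6,0 \right)} = 2 \left(-1\right) \left(-2\right) 4 \cdot 0 \frac{1}{6 - 0} = \left(-2\right) \left(-2\right) 4 \cdot 0 \frac{1}{6 + 0} = 4 \cdot 4 \cdot 0 \cdot \frac{1}{6} = 4 \cdot 0 = 0$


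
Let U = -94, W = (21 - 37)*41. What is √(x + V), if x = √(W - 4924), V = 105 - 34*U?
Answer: √(3301 + 6*I*√155) ≈ 57.458 + 0.65*I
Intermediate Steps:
W = -656 (W = -16*41 = -656)
V = 3301 (V = 105 - 34*(-94) = 105 + 3196 = 3301)
x = 6*I*√155 (x = √(-656 - 4924) = √(-5580) = 6*I*√155 ≈ 74.699*I)
√(x + V) = √(6*I*√155 + 3301) = √(3301 + 6*I*√155)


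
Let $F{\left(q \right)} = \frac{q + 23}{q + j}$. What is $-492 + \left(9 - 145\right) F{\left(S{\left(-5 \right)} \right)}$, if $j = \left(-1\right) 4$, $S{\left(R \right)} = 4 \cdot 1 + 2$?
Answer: $-2464$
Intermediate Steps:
$S{\left(R \right)} = 6$ ($S{\left(R \right)} = 4 + 2 = 6$)
$j = -4$
$F{\left(q \right)} = \frac{23 + q}{-4 + q}$ ($F{\left(q \right)} = \frac{q + 23}{q - 4} = \frac{23 + q}{-4 + q}$)
$-492 + \left(9 - 145\right) F{\left(S{\left(-5 \right)} \right)} = -492 + \left(9 - 145\right) \frac{23 + 6}{-4 + 6} = -492 + \left(9 - 145\right) \frac{1}{2} \cdot 29 = -492 - 136 \cdot \frac{1}{2} \cdot 29 = -492 - 1972 = -2464$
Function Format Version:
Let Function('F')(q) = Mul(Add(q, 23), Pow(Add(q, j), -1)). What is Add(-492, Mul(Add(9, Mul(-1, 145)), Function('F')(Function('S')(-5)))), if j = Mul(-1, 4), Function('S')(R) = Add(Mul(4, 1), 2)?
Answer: -2464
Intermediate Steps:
Function('S')(R) = 6 (Function('S')(R) = Add(4, 2) = 6)
j = -4
Function('F')(q) = Mul(Pow(Add(-4, q), -1), Add(23, q)) (Function('F')(q) = Mul(Add(q, 23), Pow(Add(q, -4), -1)) = Mul(Add(23, q), Pow(Add(-4, q), -1)) = Mul(Pow(Add(-4, q), -1), Add(23, q)))
Add(-492, Mul(Add(9, Mul(-1, 145)), Function('F')(Function('S')(-5)))) = Add(-492, Mul(Add(9, Mul(-1, 145)), Mul(Pow(Add(-4, 6), -1), Add(23, 6)))) = Add(-492, Mul(Add(9, -145), Mul(Pow(2, -1), 29))) = Add(-492, Mul(-136, Mul(Rational(1, 2), 29))) = Add(-492, Mul(-136, Rational(29, 2))) = Add(-492, -1972) = -2464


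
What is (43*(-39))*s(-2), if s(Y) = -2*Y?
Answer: -6708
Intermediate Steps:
(43*(-39))*s(-2) = (43*(-39))*(-2*(-2)) = -1677*4 = -6708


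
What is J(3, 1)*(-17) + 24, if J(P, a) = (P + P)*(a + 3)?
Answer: -384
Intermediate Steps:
J(P, a) = 2*P*(3 + a) (J(P, a) = (2*P)*(3 + a) = 2*P*(3 + a))
J(3, 1)*(-17) + 24 = (2*3*(3 + 1))*(-17) + 24 = (2*3*4)*(-17) + 24 = 24*(-17) + 24 = -408 + 24 = -384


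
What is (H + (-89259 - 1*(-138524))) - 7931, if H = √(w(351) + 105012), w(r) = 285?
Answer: 41334 + √105297 ≈ 41659.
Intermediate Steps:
H = √105297 (H = √(285 + 105012) = √105297 ≈ 324.50)
(H + (-89259 - 1*(-138524))) - 7931 = (√105297 + (-89259 - 1*(-138524))) - 7931 = (√105297 + (-89259 + 138524)) - 7931 = (√105297 + 49265) - 7931 = (49265 + √105297) - 7931 = 41334 + √105297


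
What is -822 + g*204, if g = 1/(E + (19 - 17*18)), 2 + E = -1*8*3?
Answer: -257490/313 ≈ -822.65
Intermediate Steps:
E = -26 (E = -2 - 1*8*3 = -2 - 8*3 = -2 - 24 = -26)
g = -1/313 (g = 1/(-26 + (19 - 17*18)) = 1/(-26 + (19 - 306)) = 1/(-26 - 287) = 1/(-313) = -1/313 ≈ -0.0031949)
-822 + g*204 = -822 - 1/313*204 = -822 - 204/313 = -257490/313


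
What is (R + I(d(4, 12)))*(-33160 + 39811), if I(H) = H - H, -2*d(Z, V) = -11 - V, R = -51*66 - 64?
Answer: -22812930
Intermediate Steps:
R = -3430 (R = -3366 - 64 = -3430)
d(Z, V) = 11/2 + V/2 (d(Z, V) = -(-11 - V)/2 = 11/2 + V/2)
I(H) = 0
(R + I(d(4, 12)))*(-33160 + 39811) = (-3430 + 0)*(-33160 + 39811) = -3430*6651 = -22812930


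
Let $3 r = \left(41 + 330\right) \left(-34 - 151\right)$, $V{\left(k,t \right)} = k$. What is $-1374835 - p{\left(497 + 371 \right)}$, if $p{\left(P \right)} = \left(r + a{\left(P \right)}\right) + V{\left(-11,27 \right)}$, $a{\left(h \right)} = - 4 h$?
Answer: $- \frac{4045421}{3} \approx -1.3485 \cdot 10^{6}$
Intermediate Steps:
$r = - \frac{68635}{3}$ ($r = \frac{\left(41 + 330\right) \left(-34 - 151\right)}{3} = \frac{371 \left(-185\right)}{3} = \frac{1}{3} \left(-68635\right) = - \frac{68635}{3} \approx -22878.0$)
$p{\left(P \right)} = - \frac{68668}{3} - 4 P$ ($p{\left(P \right)} = \left(- \frac{68635}{3} - 4 P\right) - 11 = - \frac{68668}{3} - 4 P$)
$-1374835 - p{\left(497 + 371 \right)} = -1374835 - \left(- \frac{68668}{3} - 4 \left(497 + 371\right)\right) = -1374835 - \left(- \frac{68668}{3} - 3472\right) = -1374835 - - \frac{79084}{3} = -1374835 + \frac{79084}{3} = - \frac{4045421}{3}$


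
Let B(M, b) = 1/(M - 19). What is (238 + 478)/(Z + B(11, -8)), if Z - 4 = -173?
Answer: -5728/1353 ≈ -4.2336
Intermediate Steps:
Z = -169 (Z = 4 - 173 = -169)
B(M, b) = 1/(-19 + M)
(238 + 478)/(Z + B(11, -8)) = (238 + 478)/(-169 + 1/(-19 + 11)) = 716/(-169 + 1/(-8)) = 716/(-169 - 1/8) = 716/(-1353/8) = 716*(-8/1353) = -5728/1353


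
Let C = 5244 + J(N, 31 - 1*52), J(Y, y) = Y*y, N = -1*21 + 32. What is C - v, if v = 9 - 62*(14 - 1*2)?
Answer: 5748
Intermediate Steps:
N = 11 (N = -21 + 32 = 11)
v = -735 (v = 9 - 62*(14 - 2) = 9 - 62*12 = 9 - 744 = -735)
C = 5013 (C = 5244 + 11*(31 - 1*52) = 5244 + 11*(31 - 52) = 5244 + 11*(-21) = 5244 - 231 = 5013)
C - v = 5013 - 1*(-735) = 5013 + 735 = 5748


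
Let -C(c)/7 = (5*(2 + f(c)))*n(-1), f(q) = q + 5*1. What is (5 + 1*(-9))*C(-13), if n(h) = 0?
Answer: 0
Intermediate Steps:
f(q) = 5 + q (f(q) = q + 5 = 5 + q)
C(c) = 0 (C(c) = -7*5*(2 + (5 + c))*0 = -7*5*(7 + c)*0 = -7*(35 + 5*c)*0 = -7*0 = 0)
(5 + 1*(-9))*C(-13) = (5 + 1*(-9))*0 = (5 - 9)*0 = -4*0 = 0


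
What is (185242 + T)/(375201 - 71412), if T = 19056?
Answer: 204298/303789 ≈ 0.67250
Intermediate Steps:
(185242 + T)/(375201 - 71412) = (185242 + 19056)/(375201 - 71412) = 204298/303789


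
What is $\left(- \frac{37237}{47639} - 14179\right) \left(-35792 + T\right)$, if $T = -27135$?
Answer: $\frac{42507856658886}{47639} \approx 8.9229 \cdot 10^{8}$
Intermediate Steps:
$\left(- \frac{37237}{47639} - 14179\right) \left(-35792 + T\right) = \left(- \frac{37237}{47639} - 14179\right) \left(-35792 - 27135\right) = \left(\left(-37237\right) \frac{1}{47639} - 14179\right) \left(-62927\right) = \left(- \frac{37237}{47639} - 14179\right) \left(-62927\right) = \left(- \frac{675510618}{47639}\right) \left(-62927\right) = \frac{42507856658886}{47639}$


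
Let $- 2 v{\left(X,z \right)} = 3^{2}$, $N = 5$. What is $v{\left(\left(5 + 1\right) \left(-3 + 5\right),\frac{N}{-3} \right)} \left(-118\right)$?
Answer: $531$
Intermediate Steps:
$v{\left(X,z \right)} = - \frac{9}{2}$ ($v{\left(X,z \right)} = - \frac{3^{2}}{2} = \left(- \frac{1}{2}\right) 9 = - \frac{9}{2}$)
$v{\left(\left(5 + 1\right) \left(-3 + 5\right),\frac{N}{-3} \right)} \left(-118\right) = \left(- \frac{9}{2}\right) \left(-118\right) = 531$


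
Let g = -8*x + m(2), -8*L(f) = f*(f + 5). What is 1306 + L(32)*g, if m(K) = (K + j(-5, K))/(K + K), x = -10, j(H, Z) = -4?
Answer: -10460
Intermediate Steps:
m(K) = (-4 + K)/(2*K) (m(K) = (K - 4)/(K + K) = (-4 + K)/((2*K)) = (-4 + K)*(1/(2*K)) = (-4 + K)/(2*K))
L(f) = -f*(5 + f)/8 (L(f) = -f*(f + 5)/8 = -f*(5 + f)/8)
g = 159/2 (g = -8*(-10) + (½)*(-4 + 2)/2 = 80 + (½)*(½)*(-2) = 80 - ½ = 159/2 ≈ 79.500)
1306 + L(32)*g = 1306 - ⅛*32*(5 + 32)*(159/2) = 1306 - ⅛*32*37*(159/2) = 1306 - 148*159/2 = 1306 - 11766 = -10460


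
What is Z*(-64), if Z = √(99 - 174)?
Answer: -320*I*√3 ≈ -554.26*I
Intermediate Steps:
Z = 5*I*√3 (Z = √(-75) = 5*I*√3 ≈ 8.6602*I)
Z*(-64) = (5*I*√3)*(-64) = -320*I*√3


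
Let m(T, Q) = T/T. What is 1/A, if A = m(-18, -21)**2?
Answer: 1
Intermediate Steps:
m(T, Q) = 1
A = 1 (A = 1**2 = 1)
1/A = 1/1 = 1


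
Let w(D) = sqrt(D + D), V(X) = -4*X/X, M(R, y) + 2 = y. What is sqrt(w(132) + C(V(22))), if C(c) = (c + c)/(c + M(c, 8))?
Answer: sqrt(-4 + 2*sqrt(66)) ≈ 3.4997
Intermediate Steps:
M(R, y) = -2 + y
V(X) = -4 (V(X) = -4*1 = -4)
w(D) = sqrt(2)*sqrt(D) (w(D) = sqrt(2*D) = sqrt(2)*sqrt(D))
C(c) = 2*c/(6 + c) (C(c) = (c + c)/(c + (-2 + 8)) = (2*c)/(c + 6) = (2*c)/(6 + c) = 2*c/(6 + c))
sqrt(w(132) + C(V(22))) = sqrt(sqrt(2)*sqrt(132) + 2*(-4)/(6 - 4)) = sqrt(sqrt(2)*(2*sqrt(33)) + 2*(-4)/2) = sqrt(2*sqrt(66) + 2*(-4)*(1/2)) = sqrt(2*sqrt(66) - 4) = sqrt(-4 + 2*sqrt(66))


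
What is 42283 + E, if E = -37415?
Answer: 4868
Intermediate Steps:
42283 + E = 42283 - 37415 = 4868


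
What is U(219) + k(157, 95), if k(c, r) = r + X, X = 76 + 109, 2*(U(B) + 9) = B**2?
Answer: 48503/2 ≈ 24252.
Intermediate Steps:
U(B) = -9 + B**2/2
X = 185
k(c, r) = 185 + r (k(c, r) = r + 185 = 185 + r)
U(219) + k(157, 95) = (-9 + (1/2)*219**2) + (185 + 95) = (-9 + (1/2)*47961) + 280 = (-9 + 47961/2) + 280 = 47943/2 + 280 = 48503/2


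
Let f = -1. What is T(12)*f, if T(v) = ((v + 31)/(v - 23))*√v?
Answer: 86*√3/11 ≈ 13.541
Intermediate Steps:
T(v) = √v*(31 + v)/(-23 + v) (T(v) = ((31 + v)/(-23 + v))*√v = √v*(31 + v)/(-23 + v))
T(12)*f = (√12*(31 + 12)/(-23 + 12))*(-1) = ((2*√3)*43/(-11))*(-1) = ((2*√3)*(-1/11)*43)*(-1) = -86*√3/11*(-1) = 86*√3/11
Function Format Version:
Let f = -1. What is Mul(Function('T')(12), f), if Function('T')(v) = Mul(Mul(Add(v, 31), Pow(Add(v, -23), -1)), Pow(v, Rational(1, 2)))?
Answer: Mul(Rational(86, 11), Pow(3, Rational(1, 2))) ≈ 13.541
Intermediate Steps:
Function('T')(v) = Mul(Pow(v, Rational(1, 2)), Pow(Add(-23, v), -1), Add(31, v)) (Function('T')(v) = Mul(Mul(Add(31, v), Pow(Add(-23, v), -1)), Pow(v, Rational(1, 2))) = Mul(Mul(Pow(Add(-23, v), -1), Add(31, v)), Pow(v, Rational(1, 2))) = Mul(Pow(v, Rational(1, 2)), Pow(Add(-23, v), -1), Add(31, v)))
Mul(Function('T')(12), f) = Mul(Mul(Pow(12, Rational(1, 2)), Pow(Add(-23, 12), -1), Add(31, 12)), -1) = Mul(Mul(Mul(2, Pow(3, Rational(1, 2))), Pow(-11, -1), 43), -1) = Mul(Mul(Mul(2, Pow(3, Rational(1, 2))), Rational(-1, 11), 43), -1) = Mul(Mul(Rational(-86, 11), Pow(3, Rational(1, 2))), -1) = Mul(Rational(86, 11), Pow(3, Rational(1, 2)))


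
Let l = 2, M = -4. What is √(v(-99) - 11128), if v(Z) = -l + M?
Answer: I*√11134 ≈ 105.52*I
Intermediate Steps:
v(Z) = -6 (v(Z) = -1*2 - 4 = -2 - 4 = -6)
√(v(-99) - 11128) = √(-6 - 11128) = √(-11134) = I*√11134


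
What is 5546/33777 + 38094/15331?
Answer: 1371726764/517835187 ≈ 2.6490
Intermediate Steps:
5546/33777 + 38094/15331 = 1371726764/517835187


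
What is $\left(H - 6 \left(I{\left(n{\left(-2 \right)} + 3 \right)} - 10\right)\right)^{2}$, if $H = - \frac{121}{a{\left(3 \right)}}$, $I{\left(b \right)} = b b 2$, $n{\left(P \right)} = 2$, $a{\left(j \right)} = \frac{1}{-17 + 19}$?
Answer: $232324$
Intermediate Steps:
$a{\left(j \right)} = \frac{1}{2}$
$I{\left(b \right)} = 2 b^{2}$ ($I{\left(b \right)} = b^{2} \cdot 2 = 2 b^{2}$)
$H = -242$ ($H = - 121 \frac{1}{\frac{1}{2}} = \left(-121\right) 2 = -242$)
$\left(H - 6 \left(I{\left(n{\left(-2 \right)} + 3 \right)} - 10\right)\right)^{2} = \left(-242 - 6 \left(2 \left(2 + 3\right)^{2} - 10\right)\right)^{2} = \left(-242 - 6 \left(2 \cdot 5^{2} - 10\right)\right)^{2} = \left(-242 - 6 \left(2 \cdot 25 - 10\right)\right)^{2} = \left(-242 - 6 \left(50 - 10\right)\right)^{2} = \left(-242 - 240\right)^{2} = \left(-482\right)^{2} = 232324$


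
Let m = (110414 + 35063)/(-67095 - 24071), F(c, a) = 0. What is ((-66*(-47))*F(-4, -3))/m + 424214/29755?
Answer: 424214/29755 ≈ 14.257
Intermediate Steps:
m = -145477/91166 (m = 145477/(-91166) = 145477*(-1/91166) = -145477/91166 ≈ -1.5957)
((-66*(-47))*F(-4, -3))/m + 424214/29755 = (-66*(-47)*0)/(-145477/91166) + 424214/29755 = (3102*0)*(-91166/145477) + 424214*(1/29755) = 0*(-91166/145477) + 424214/29755 = 0 + 424214/29755 = 424214/29755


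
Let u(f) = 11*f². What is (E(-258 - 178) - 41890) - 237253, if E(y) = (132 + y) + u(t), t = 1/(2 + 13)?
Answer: -62875564/225 ≈ -2.7945e+5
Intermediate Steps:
t = 1/15 ≈ 0.066667
E(y) = 29711/225 + y (E(y) = (132 + y) + 11*(1/15)² = (132 + y) + 11*(1/225) = (132 + y) + 11/225 = 29711/225 + y)
(E(-258 - 178) - 41890) - 237253 = ((29711/225 + (-258 - 178)) - 41890) - 237253 = ((29711/225 - 436) - 41890) - 237253 = (-68389/225 - 41890) - 237253 = -9493639/225 - 237253 = -62875564/225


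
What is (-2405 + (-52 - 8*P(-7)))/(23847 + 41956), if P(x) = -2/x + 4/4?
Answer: -17271/460621 ≈ -0.037495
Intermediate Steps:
P(x) = 1 - 2/x (P(x) = -2/x + 4*(¼) = -2/x + 1 = 1 - 2/x)
(-2405 + (-52 - 8*P(-7)))/(23847 + 41956) = (-2405 + (-52 - 8*(-2 - 7)/(-7)))/(23847 + 41956) = (-2405 + (-52 - (-8)*(-9)/7))/65803 = (-2405 + (-52 - 8*9/7))*(1/65803) = (-2405 + (-52 - 72/7))*(1/65803) = (-2405 - 436/7)*(1/65803) = -17271/7*1/65803 = -17271/460621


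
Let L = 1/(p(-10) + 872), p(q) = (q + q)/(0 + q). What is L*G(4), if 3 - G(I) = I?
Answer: -1/874 ≈ -0.0011442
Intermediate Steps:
p(q) = 2 (p(q) = (2*q)/q = 2)
G(I) = 3 - I
L = 1/874 (L = 1/(2 + 872) = 1/874 ≈ 0.0011442)
L*G(4) = (3 - 1*4)/874 = (3 - 4)/874 = (1/874)*(-1) = -1/874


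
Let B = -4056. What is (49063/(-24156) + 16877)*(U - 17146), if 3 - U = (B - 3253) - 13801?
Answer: 1617075148283/24156 ≈ 6.6943e+7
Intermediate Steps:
U = 21113 (U = 3 - ((-4056 - 3253) - 13801) = 3 - (-7309 - 13801) = 3 - 1*(-21110) = 3 + 21110 = 21113)
(49063/(-24156) + 16877)*(U - 17146) = (49063/(-24156) + 16877)*(21113 - 17146) = (49063*(-1/24156) + 16877)*3967 = (-49063/24156 + 16877)*3967 = (407631749/24156)*3967 = 1617075148283/24156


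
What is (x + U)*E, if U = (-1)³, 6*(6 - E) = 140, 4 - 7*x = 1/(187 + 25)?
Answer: 1183/159 ≈ 7.4403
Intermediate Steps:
x = 121/212 (x = 4/7 - 1/(7*(187 + 25)) = 4/7 - ⅐/212 = 4/7 - ⅐*1/212 = 4/7 - 1/1484 = 121/212 ≈ 0.57076)
E = -52/3 (E = 6 - ⅙*140 = 6 - 70/3 = -52/3 ≈ -17.333)
U = -1
(x + U)*E = (121/212 - 1)*(-52/3) = -91/212*(-52/3) = 1183/159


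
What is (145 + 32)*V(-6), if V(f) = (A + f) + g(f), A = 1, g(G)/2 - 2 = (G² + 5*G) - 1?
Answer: 1593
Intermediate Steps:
g(G) = 2 + 2*G² + 10*G (g(G) = 4 + 2*((G² + 5*G) - 1) = 4 + 2*(-1 + G² + 5*G) = 4 + (-2 + 2*G² + 10*G) = 2 + 2*G² + 10*G)
V(f) = 3 + 2*f² + 11*f (V(f) = (1 + f) + (2 + 2*f² + 10*f) = 3 + 2*f² + 11*f)
(145 + 32)*V(-6) = (145 + 32)*(3 + 2*(-6)² + 11*(-6)) = 177*(3 + 2*36 - 66) = 177*(3 + 72 - 66) = 177*9 = 1593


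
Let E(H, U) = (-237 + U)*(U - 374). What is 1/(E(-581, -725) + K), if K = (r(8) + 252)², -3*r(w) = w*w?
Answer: 9/9994006 ≈ 9.0054e-7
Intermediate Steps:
r(w) = -w²/3 (r(w) = -w*w/3 = -w²/3)
E(H, U) = (-374 + U)*(-237 + U) (E(H, U) = (-237 + U)*(-374 + U) = (-374 + U)*(-237 + U))
K = 478864/9 (K = (-⅓*8² + 252)² = (-⅓*64 + 252)² = (-64/3 + 252)² = (692/3)² = 478864/9 ≈ 53207.)
1/(E(-581, -725) + K) = 1/((88638 + (-725)² - 611*(-725)) + 478864/9) = 1/((88638 + 525625 + 442975) + 478864/9) = 1/(1057238 + 478864/9) = 1/(9994006/9) = 9/9994006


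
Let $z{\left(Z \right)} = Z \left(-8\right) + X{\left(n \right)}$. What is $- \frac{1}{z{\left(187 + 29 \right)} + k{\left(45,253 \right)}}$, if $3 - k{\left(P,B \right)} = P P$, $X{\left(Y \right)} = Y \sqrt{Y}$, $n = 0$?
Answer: $\frac{1}{3750} \approx 0.00026667$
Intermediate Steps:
$X{\left(Y \right)} = Y^{\frac{3}{2}}$
$k{\left(P,B \right)} = 3 - P^{2}$ ($k{\left(P,B \right)} = 3 - P P = 3 - P^{2}$)
$z{\left(Z \right)} = - 8 Z$ ($z{\left(Z \right)} = Z \left(-8\right) + 0^{\frac{3}{2}} = - 8 Z + 0 = - 8 Z$)
$- \frac{1}{z{\left(187 + 29 \right)} + k{\left(45,253 \right)}} = - \frac{1}{- 8 \left(187 + 29\right) + \left(3 - 45^{2}\right)} = - \frac{1}{\left(-8\right) 216 + \left(3 - 2025\right)} = - \frac{1}{-1728 + \left(3 - 2025\right)} = - \frac{1}{-1728 - 2022} = - \frac{1}{-3750} = \left(-1\right) \left(- \frac{1}{3750}\right) = \frac{1}{3750}$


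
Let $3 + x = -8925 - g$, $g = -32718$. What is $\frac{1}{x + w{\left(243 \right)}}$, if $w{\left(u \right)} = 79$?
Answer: $\frac{1}{23869} \approx 4.1895 \cdot 10^{-5}$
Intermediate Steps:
$x = 23790$ ($x = -3 - -23793 = -3 + \left(-8925 + 32718\right) = -3 + 23793 = 23790$)
$\frac{1}{x + w{\left(243 \right)}} = \frac{1}{23790 + 79} = \frac{1}{23869}$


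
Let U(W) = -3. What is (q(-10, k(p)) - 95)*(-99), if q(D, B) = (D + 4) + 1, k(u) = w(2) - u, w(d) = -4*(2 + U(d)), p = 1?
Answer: 9900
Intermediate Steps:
w(d) = 4 (w(d) = -4*(2 - 3) = -4*(-1) = 4)
k(u) = 4 - u
q(D, B) = 5 + D (q(D, B) = (4 + D) + 1 = 5 + D)
(q(-10, k(p)) - 95)*(-99) = ((5 - 10) - 95)*(-99) = (-5 - 95)*(-99) = -100*(-99) = 9900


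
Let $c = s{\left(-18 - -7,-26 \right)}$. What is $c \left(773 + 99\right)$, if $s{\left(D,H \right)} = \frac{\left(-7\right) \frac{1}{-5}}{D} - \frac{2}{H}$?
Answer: $- \frac{31392}{715} \approx -43.905$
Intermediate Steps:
$s{\left(D,H \right)} = - \frac{2}{H} + \frac{7}{5 D}$ ($s{\left(D,H \right)} = \frac{\left(-7\right) \left(- \frac{1}{5}\right)}{D} - \frac{2}{H} = \frac{7}{5 D} - \frac{2}{H} = - \frac{2}{H} + \frac{7}{5 D}$)
$c = - \frac{36}{715}$ ($c = - \frac{2}{-26} + \frac{7}{5 \left(-18 - -7\right)} = \left(-2\right) \left(- \frac{1}{26}\right) + \frac{7}{5 \left(-18 + 7\right)} = \frac{1}{13} + \frac{7}{5 \left(-11\right)} = \frac{1}{13} + \frac{7}{5} \left(- \frac{1}{11}\right) = \frac{1}{13} - \frac{7}{55} = - \frac{36}{715} \approx -0.05035$)
$c \left(773 + 99\right) = - \frac{36 \left(773 + 99\right)}{715} = \left(- \frac{36}{715}\right) 872 = - \frac{31392}{715}$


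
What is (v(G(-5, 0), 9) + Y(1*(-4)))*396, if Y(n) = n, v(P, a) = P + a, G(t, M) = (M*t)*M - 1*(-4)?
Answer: 3564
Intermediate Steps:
G(t, M) = 4 + t*M² (G(t, M) = t*M² + 4 = 4 + t*M²)
(v(G(-5, 0), 9) + Y(1*(-4)))*396 = (((4 - 5*0²) + 9) + 1*(-4))*396 = (((4 - 5*0) + 9) - 4)*396 = (((4 + 0) + 9) - 4)*396 = ((4 + 9) - 4)*396 = (13 - 4)*396 = 9*396 = 3564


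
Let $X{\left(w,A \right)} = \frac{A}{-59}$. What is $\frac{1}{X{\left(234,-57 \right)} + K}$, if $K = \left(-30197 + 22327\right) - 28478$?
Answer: $- \frac{59}{2144475} \approx -2.7513 \cdot 10^{-5}$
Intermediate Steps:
$X{\left(w,A \right)} = - \frac{A}{59}$ ($X{\left(w,A \right)} = A \left(- \frac{1}{59}\right) = - \frac{A}{59}$)
$K = -36348$ ($K = -7870 - 28478 = -36348$)
$\frac{1}{X{\left(234,-57 \right)} + K} = \frac{1}{\left(- \frac{1}{59}\right) \left(-57\right) - 36348} = \frac{1}{\frac{57}{59} - 36348} = \frac{1}{- \frac{2144475}{59}} = - \frac{59}{2144475}$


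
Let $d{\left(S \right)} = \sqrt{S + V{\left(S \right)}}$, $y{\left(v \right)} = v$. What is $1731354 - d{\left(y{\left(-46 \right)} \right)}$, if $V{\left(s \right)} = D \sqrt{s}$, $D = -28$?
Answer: $1731354 - \sqrt{-46 - 28 i \sqrt{46}} \approx 1.7313 \cdot 10^{6} + 10.986 i$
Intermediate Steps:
$V{\left(s \right)} = - 28 \sqrt{s}$
$d{\left(S \right)} = \sqrt{S - 28 \sqrt{S}}$
$1731354 - d{\left(y{\left(-46 \right)} \right)} = 1731354 - \sqrt{-46 - 28 \sqrt{-46}} = 1731354 - \sqrt{-46 - 28 i \sqrt{46}}$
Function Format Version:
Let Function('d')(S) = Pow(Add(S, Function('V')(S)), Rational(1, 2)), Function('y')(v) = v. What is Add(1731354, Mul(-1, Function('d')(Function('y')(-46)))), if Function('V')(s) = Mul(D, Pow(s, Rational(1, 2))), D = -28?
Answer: Add(1731354, Mul(-1, Pow(Add(-46, Mul(-28, I, Pow(46, Rational(1, 2)))), Rational(1, 2)))) ≈ Add(1.7313e+6, Mul(10.986, I))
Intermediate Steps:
Function('V')(s) = Mul(-28, Pow(s, Rational(1, 2)))
Function('d')(S) = Pow(Add(S, Mul(-28, Pow(S, Rational(1, 2)))), Rational(1, 2))
Add(1731354, Mul(-1, Function('d')(Function('y')(-46)))) = Add(1731354, Mul(-1, Pow(Add(-46, Mul(-28, Pow(-46, Rational(1, 2)))), Rational(1, 2)))) = Add(1731354, Mul(-1, Pow(Add(-46, Mul(-28, Mul(I, Pow(46, Rational(1, 2))))), Rational(1, 2)))) = Add(1731354, Mul(-1, Pow(Add(-46, Mul(-28, I, Pow(46, Rational(1, 2)))), Rational(1, 2))))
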